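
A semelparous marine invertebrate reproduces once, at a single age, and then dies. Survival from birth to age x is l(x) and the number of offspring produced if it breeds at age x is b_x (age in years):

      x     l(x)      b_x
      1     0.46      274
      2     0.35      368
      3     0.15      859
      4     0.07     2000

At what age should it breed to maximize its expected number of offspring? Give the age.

4

Expected offspring if breeding at age x = l(x) × b_x:
  age 1: 0.46 × 274 = 126.040
  age 2: 0.35 × 368 = 128.800
  age 3: 0.15 × 859 = 128.850
  age 4: 0.07 × 2000 = 140.000
Maximum at age 4 (140.000).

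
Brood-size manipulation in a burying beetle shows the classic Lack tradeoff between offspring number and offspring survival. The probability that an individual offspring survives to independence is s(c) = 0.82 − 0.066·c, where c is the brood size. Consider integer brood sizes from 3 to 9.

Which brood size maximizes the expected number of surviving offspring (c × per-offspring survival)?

Expected surviving offspring = c × s(c):
  c=3: 3 × 0.622 = 1.866
  c=4: 4 × 0.556 = 2.224
  c=5: 5 × 0.490 = 2.450
  c=6: 6 × 0.424 = 2.544
  c=7: 7 × 0.358 = 2.506
  c=8: 8 × 0.292 = 2.336
  c=9: 9 × 0.226 = 2.034
Maximum at c = 6 (2.544 surviving offspring).

6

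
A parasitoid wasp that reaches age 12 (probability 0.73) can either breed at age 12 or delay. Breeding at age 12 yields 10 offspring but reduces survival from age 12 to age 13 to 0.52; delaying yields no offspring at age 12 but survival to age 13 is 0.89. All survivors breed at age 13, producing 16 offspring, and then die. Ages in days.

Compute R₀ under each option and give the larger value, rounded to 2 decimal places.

13.37

breed at age 12: R₀ = 0.73 × (10 + 0.52 × 16) = 0.73 × 18.3200 = 13.3736
delay to age 13: R₀ = 0.73 × (0.89 × 16) = 0.73 × 14.2400 = 10.3952
Higher: breed at age 12 (13.3736).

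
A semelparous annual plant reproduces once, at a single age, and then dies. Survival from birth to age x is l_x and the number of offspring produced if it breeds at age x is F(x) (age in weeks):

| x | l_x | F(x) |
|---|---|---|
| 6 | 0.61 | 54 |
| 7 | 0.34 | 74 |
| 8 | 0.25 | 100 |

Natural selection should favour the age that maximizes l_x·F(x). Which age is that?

6

Expected offspring if breeding at age x = l_x × F(x):
  age 6: 0.61 × 54 = 32.940
  age 7: 0.34 × 74 = 25.160
  age 8: 0.25 × 100 = 25.000
Maximum at age 6 (32.940).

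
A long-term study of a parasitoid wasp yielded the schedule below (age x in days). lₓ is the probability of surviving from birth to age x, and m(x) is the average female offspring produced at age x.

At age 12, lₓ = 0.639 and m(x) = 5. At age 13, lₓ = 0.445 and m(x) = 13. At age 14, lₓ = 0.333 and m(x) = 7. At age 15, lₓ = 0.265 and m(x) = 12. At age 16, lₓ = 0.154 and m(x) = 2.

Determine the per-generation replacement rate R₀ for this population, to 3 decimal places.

R₀ = Σ lₓ m(x):
  age 12: 0.639 × 5 = 3.1950
  age 13: 0.445 × 13 = 5.7850
  age 14: 0.333 × 7 = 2.3310
  age 15: 0.265 × 12 = 3.1800
  age 16: 0.154 × 2 = 0.3080
R₀ = 3.1950 + 5.7850 + 2.3310 + 3.1800 + 0.3080 = 14.7990

14.799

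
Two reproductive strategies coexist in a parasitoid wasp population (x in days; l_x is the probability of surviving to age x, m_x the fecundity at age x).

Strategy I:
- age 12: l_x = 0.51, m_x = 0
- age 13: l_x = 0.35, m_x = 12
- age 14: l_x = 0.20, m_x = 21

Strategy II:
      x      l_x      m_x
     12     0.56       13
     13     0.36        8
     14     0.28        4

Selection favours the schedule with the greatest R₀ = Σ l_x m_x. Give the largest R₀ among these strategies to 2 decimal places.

Strategy I: R₀ = 0.51×0 + 0.35×12 + 0.20×21 = 8.4000
Strategy II: R₀ = 0.56×13 + 0.36×8 + 0.28×4 = 11.2800
Highest R₀: strategy II with 11.2800.

11.28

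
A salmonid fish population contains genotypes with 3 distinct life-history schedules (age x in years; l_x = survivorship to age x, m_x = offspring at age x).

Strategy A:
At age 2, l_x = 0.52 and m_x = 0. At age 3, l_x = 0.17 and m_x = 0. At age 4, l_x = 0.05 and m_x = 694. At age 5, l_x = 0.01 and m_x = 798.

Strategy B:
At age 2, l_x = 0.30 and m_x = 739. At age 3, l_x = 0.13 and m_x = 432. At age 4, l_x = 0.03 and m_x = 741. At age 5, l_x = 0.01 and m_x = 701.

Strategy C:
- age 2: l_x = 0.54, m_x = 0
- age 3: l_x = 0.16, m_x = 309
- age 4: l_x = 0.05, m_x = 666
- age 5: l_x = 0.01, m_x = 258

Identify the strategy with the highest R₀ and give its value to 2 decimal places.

Strategy A: R₀ = 0.52×0 + 0.17×0 + 0.05×694 + 0.01×798 = 42.6800
Strategy B: R₀ = 0.30×739 + 0.13×432 + 0.03×741 + 0.01×701 = 307.1000
Strategy C: R₀ = 0.54×0 + 0.16×309 + 0.05×666 + 0.01×258 = 85.3200
Highest R₀: strategy B with 307.1000.

307.10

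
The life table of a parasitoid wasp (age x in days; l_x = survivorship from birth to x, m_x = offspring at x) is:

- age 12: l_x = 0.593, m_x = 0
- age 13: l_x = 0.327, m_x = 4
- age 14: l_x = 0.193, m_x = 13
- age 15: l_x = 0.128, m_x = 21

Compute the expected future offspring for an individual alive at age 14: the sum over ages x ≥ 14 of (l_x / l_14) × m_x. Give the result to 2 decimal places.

26.93

l_14 = 0.193. Conditional survival from age 14 to x is l_x / l_14.
  x=14: (0.193/0.193) × 13 = 13.0000
  x=15: (0.128/0.193) × 21 = 13.9275
Sum = 13.0000 + 13.9275 = 26.9275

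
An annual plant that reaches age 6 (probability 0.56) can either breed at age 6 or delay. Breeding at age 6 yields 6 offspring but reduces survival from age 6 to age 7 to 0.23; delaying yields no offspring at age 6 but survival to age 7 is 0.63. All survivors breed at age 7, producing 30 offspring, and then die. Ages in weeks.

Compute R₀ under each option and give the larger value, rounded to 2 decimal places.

breed at age 6: R₀ = 0.56 × (6 + 0.23 × 30) = 0.56 × 12.9000 = 7.2240
delay to age 7: R₀ = 0.56 × (0.63 × 30) = 0.56 × 18.9000 = 10.5840
Higher: delay to age 7 (10.5840).

10.58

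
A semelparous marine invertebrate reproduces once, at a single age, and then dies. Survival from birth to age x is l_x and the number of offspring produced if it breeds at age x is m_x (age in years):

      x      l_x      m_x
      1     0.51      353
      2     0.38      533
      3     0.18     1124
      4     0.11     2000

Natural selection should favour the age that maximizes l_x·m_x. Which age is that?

4

Expected offspring if breeding at age x = l_x × m_x:
  age 1: 0.51 × 353 = 180.030
  age 2: 0.38 × 533 = 202.540
  age 3: 0.18 × 1124 = 202.320
  age 4: 0.11 × 2000 = 220.000
Maximum at age 4 (220.000).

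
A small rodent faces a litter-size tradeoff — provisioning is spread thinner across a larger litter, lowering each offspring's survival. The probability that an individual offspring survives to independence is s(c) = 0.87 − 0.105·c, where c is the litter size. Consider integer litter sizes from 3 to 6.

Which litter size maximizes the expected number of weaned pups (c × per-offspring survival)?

Expected weaned pups = c × s(c):
  c=3: 3 × 0.555 = 1.665
  c=4: 4 × 0.450 = 1.800
  c=5: 5 × 0.345 = 1.725
  c=6: 6 × 0.240 = 1.440
Maximum at c = 4 (1.800 weaned pups).

4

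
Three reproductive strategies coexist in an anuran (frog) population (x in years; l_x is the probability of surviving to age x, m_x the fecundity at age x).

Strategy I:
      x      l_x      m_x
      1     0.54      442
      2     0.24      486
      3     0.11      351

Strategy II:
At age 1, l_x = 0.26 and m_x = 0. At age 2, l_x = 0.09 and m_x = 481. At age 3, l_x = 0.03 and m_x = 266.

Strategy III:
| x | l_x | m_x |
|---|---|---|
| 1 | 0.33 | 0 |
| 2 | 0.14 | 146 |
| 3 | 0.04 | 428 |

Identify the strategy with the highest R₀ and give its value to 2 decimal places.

Strategy I: R₀ = 0.54×442 + 0.24×486 + 0.11×351 = 393.9300
Strategy II: R₀ = 0.26×0 + 0.09×481 + 0.03×266 = 51.2700
Strategy III: R₀ = 0.33×0 + 0.14×146 + 0.04×428 = 37.5600
Highest R₀: strategy I with 393.9300.

393.93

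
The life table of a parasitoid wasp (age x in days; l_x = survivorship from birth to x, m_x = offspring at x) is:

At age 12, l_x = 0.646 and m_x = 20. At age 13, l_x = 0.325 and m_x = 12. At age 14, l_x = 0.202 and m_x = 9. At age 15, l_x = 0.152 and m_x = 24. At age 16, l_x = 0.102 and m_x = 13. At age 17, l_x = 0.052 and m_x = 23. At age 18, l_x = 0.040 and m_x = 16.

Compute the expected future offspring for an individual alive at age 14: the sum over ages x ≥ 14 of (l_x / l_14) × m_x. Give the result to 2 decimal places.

42.71

l_14 = 0.202. Conditional survival from age 14 to x is l_x / l_14.
  x=14: (0.202/0.202) × 9 = 9.0000
  x=15: (0.152/0.202) × 24 = 18.0594
  x=16: (0.102/0.202) × 13 = 6.5644
  x=17: (0.052/0.202) × 23 = 5.9208
  x=18: (0.040/0.202) × 16 = 3.1683
Sum = 9.0000 + 18.0594 + 6.5644 + 5.9208 + 3.1683 = 42.7129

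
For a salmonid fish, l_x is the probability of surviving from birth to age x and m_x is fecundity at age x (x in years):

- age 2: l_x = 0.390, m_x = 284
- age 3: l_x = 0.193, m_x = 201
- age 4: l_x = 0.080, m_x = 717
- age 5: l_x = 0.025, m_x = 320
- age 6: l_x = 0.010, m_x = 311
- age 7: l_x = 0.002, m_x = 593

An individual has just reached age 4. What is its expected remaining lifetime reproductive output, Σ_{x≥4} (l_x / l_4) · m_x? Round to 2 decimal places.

l_4 = 0.080. Conditional survival from age 4 to x is l_x / l_4.
  x=4: (0.080/0.080) × 717 = 717.0000
  x=5: (0.025/0.080) × 320 = 100.0000
  x=6: (0.010/0.080) × 311 = 38.8750
  x=7: (0.002/0.080) × 593 = 14.8250
Sum = 717.0000 + 100.0000 + 38.8750 + 14.8250 = 870.7000

870.70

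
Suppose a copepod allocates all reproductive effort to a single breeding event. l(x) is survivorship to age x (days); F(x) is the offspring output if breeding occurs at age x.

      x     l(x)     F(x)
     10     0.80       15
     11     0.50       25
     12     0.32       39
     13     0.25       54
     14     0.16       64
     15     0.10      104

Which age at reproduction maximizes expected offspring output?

13

Expected offspring if breeding at age x = l(x) × F(x):
  age 10: 0.80 × 15 = 12.000
  age 11: 0.50 × 25 = 12.500
  age 12: 0.32 × 39 = 12.480
  age 13: 0.25 × 54 = 13.500
  age 14: 0.16 × 64 = 10.240
  age 15: 0.10 × 104 = 10.400
Maximum at age 13 (13.500).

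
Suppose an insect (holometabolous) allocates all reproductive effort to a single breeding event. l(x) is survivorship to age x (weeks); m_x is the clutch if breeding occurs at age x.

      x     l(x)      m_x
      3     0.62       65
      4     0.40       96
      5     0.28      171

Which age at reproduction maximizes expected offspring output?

Expected offspring if breeding at age x = l(x) × m_x:
  age 3: 0.62 × 65 = 40.300
  age 4: 0.40 × 96 = 38.400
  age 5: 0.28 × 171 = 47.880
Maximum at age 5 (47.880).

5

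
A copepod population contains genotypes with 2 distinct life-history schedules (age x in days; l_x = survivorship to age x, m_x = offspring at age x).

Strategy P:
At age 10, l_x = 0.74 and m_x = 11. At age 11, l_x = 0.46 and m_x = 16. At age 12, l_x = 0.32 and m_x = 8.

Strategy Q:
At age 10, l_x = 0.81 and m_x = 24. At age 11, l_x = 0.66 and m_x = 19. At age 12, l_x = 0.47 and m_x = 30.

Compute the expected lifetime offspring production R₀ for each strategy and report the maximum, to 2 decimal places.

46.08

Strategy P: R₀ = 0.74×11 + 0.46×16 + 0.32×8 = 18.0600
Strategy Q: R₀ = 0.81×24 + 0.66×19 + 0.47×30 = 46.0800
Highest R₀: strategy Q with 46.0800.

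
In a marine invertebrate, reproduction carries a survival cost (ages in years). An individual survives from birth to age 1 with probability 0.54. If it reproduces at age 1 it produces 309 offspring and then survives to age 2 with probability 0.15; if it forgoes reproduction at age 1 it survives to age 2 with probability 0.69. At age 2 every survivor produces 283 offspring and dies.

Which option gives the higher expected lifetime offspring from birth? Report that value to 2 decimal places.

breed at age 1: R₀ = 0.54 × (309 + 0.15 × 283) = 0.54 × 351.4500 = 189.7830
delay to age 2: R₀ = 0.54 × (0.69 × 283) = 0.54 × 195.2700 = 105.4458
Higher: breed at age 1 (189.7830).

189.78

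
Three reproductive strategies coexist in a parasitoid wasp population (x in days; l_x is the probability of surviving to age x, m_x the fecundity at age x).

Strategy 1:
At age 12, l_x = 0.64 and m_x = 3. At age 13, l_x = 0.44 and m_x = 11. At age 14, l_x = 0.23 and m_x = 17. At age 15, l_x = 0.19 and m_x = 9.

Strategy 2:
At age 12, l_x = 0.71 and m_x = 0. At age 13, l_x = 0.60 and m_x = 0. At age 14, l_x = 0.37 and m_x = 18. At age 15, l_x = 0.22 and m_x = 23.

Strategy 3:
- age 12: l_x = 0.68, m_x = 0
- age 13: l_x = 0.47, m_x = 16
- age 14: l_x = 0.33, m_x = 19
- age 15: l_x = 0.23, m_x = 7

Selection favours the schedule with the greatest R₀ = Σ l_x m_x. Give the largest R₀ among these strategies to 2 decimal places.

15.40

Strategy 1: R₀ = 0.64×3 + 0.44×11 + 0.23×17 + 0.19×9 = 12.3800
Strategy 2: R₀ = 0.71×0 + 0.60×0 + 0.37×18 + 0.22×23 = 11.7200
Strategy 3: R₀ = 0.68×0 + 0.47×16 + 0.33×19 + 0.23×7 = 15.4000
Highest R₀: strategy 3 with 15.4000.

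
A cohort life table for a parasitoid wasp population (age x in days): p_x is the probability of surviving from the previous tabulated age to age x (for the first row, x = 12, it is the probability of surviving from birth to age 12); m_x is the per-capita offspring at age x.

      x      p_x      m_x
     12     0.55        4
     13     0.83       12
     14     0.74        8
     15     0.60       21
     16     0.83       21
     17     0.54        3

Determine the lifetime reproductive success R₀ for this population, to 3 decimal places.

Survivorship from birth: l_x = p_12·p_13·…·p_x.
  l_12 = 0.55000
  l_13 = 0.45650
  l_14 = 0.33781
  l_15 = 0.20269
  l_16 = 0.16823
  l_17 = 0.09084
R₀ = Σ l_x m_x:
  age 12: 0.55000 × 4 = 2.2000
  age 13: 0.45650 × 12 = 5.4780
  age 14: 0.33781 × 8 = 2.7025
  age 15: 0.20269 × 21 = 4.2565
  age 16: 0.16823 × 21 = 3.5328
  age 17: 0.09084 × 3 = 0.2725
R₀ = 2.2000 + 5.4780 + 2.7025 + 4.2565 + 3.5328 + 0.2725 = 18.4423

18.442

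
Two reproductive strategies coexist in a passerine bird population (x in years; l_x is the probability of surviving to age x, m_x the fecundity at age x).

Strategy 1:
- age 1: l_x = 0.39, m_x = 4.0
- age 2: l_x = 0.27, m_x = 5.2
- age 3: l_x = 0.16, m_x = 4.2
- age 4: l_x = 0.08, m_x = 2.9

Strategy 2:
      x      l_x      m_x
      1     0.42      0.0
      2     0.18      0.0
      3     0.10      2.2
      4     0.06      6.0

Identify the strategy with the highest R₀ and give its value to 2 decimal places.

Strategy 1: R₀ = 0.39×4.0 + 0.27×5.2 + 0.16×4.2 + 0.08×2.9 = 3.8680
Strategy 2: R₀ = 0.42×0.0 + 0.18×0.0 + 0.10×2.2 + 0.06×6.0 = 0.5800
Highest R₀: strategy 1 with 3.8680.

3.87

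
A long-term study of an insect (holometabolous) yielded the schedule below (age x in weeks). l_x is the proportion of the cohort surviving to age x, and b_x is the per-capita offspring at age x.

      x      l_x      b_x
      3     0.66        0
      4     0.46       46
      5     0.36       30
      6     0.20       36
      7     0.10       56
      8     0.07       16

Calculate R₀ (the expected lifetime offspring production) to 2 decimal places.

R₀ = Σ l_x b_x:
  age 3: 0.66 × 0 = 0.0000
  age 4: 0.46 × 46 = 21.1600
  age 5: 0.36 × 30 = 10.8000
  age 6: 0.20 × 36 = 7.2000
  age 7: 0.10 × 56 = 5.6000
  age 8: 0.07 × 16 = 1.1200
R₀ = 0.0000 + 21.1600 + 10.8000 + 7.2000 + 5.6000 + 1.1200 = 45.8800

45.88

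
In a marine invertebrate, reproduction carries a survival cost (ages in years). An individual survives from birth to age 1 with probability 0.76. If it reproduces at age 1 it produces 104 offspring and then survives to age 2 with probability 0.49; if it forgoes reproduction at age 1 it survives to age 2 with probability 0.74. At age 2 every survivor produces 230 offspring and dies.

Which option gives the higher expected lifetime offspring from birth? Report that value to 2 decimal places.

breed at age 1: R₀ = 0.76 × (104 + 0.49 × 230) = 0.76 × 216.7000 = 164.6920
delay to age 2: R₀ = 0.76 × (0.74 × 230) = 0.76 × 170.2000 = 129.3520
Higher: breed at age 1 (164.6920).

164.69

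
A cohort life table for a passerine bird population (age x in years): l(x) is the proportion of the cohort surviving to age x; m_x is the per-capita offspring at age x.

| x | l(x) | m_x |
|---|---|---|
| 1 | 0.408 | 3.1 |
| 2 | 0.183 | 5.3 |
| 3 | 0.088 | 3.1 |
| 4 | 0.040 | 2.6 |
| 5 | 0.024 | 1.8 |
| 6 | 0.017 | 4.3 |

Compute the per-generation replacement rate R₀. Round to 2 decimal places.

2.73

R₀ = Σ l(x) m_x:
  age 1: 0.408 × 3.1 = 1.2648
  age 2: 0.183 × 5.3 = 0.9699
  age 3: 0.088 × 3.1 = 0.2728
  age 4: 0.040 × 2.6 = 0.1040
  age 5: 0.024 × 1.8 = 0.0432
  age 6: 0.017 × 4.3 = 0.0731
R₀ = 1.2648 + 0.9699 + 0.2728 + 0.1040 + 0.0432 + 0.0731 = 2.7278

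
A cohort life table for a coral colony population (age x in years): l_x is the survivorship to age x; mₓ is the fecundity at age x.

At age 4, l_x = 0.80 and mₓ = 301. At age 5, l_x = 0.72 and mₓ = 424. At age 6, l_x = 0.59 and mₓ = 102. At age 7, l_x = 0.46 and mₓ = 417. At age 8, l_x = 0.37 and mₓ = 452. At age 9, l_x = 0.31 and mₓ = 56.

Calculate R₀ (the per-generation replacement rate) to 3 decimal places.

R₀ = Σ l_x mₓ:
  age 4: 0.80 × 301 = 240.8000
  age 5: 0.72 × 424 = 305.2800
  age 6: 0.59 × 102 = 60.1800
  age 7: 0.46 × 417 = 191.8200
  age 8: 0.37 × 452 = 167.2400
  age 9: 0.31 × 56 = 17.3600
R₀ = 240.8000 + 305.2800 + 60.1800 + 191.8200 + 167.2400 + 17.3600 = 982.6800

982.680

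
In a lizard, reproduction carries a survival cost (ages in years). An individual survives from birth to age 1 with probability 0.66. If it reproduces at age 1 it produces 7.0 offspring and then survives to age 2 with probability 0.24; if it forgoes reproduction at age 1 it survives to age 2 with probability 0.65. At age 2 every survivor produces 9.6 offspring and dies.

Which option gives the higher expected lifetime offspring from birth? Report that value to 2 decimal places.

6.14

breed at age 1: R₀ = 0.66 × (7.0 + 0.24 × 9.6) = 0.66 × 9.3040 = 6.1406
delay to age 2: R₀ = 0.66 × (0.65 × 9.6) = 0.66 × 6.2400 = 4.1184
Higher: breed at age 1 (6.1406).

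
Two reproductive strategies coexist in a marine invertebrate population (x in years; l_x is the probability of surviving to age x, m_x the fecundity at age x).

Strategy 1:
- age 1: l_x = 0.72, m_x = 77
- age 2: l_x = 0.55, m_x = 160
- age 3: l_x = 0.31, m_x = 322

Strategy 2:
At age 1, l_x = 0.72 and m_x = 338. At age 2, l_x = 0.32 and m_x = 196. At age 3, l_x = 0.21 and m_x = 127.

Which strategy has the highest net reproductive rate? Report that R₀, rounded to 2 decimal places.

Strategy 1: R₀ = 0.72×77 + 0.55×160 + 0.31×322 = 243.2600
Strategy 2: R₀ = 0.72×338 + 0.32×196 + 0.21×127 = 332.7500
Highest R₀: strategy 2 with 332.7500.

332.75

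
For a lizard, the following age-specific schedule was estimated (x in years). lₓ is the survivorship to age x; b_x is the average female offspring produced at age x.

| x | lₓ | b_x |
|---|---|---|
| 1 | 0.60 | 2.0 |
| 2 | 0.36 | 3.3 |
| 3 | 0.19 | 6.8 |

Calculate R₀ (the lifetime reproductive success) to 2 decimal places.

R₀ = Σ lₓ b_x:
  age 1: 0.60 × 2.0 = 1.2000
  age 2: 0.36 × 3.3 = 1.1880
  age 3: 0.19 × 6.8 = 1.2920
R₀ = 1.2000 + 1.1880 + 1.2920 = 3.6800

3.68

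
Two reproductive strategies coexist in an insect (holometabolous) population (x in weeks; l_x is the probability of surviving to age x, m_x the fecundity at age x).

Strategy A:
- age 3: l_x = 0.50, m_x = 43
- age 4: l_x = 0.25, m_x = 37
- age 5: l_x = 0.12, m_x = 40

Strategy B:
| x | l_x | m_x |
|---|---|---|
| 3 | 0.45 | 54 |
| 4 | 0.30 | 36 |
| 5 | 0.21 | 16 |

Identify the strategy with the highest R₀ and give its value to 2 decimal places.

Strategy A: R₀ = 0.50×43 + 0.25×37 + 0.12×40 = 35.5500
Strategy B: R₀ = 0.45×54 + 0.30×36 + 0.21×16 = 38.4600
Highest R₀: strategy B with 38.4600.

38.46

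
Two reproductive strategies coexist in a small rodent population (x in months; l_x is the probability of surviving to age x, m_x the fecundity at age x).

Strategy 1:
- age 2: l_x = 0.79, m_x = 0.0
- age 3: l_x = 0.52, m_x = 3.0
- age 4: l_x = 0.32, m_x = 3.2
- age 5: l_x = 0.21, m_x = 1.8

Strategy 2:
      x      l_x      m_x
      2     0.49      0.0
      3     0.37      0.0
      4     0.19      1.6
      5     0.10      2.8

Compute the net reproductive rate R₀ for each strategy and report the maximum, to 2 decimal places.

2.96

Strategy 1: R₀ = 0.79×0.0 + 0.52×3.0 + 0.32×3.2 + 0.21×1.8 = 2.9620
Strategy 2: R₀ = 0.49×0.0 + 0.37×0.0 + 0.19×1.6 + 0.10×2.8 = 0.5840
Highest R₀: strategy 1 with 2.9620.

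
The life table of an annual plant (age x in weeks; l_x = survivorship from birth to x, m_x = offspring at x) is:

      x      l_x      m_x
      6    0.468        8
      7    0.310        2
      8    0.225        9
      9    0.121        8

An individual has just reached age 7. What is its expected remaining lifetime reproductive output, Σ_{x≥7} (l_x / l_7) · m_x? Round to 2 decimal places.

11.65

l_7 = 0.310. Conditional survival from age 7 to x is l_x / l_7.
  x=7: (0.310/0.310) × 2 = 2.0000
  x=8: (0.225/0.310) × 9 = 6.5323
  x=9: (0.121/0.310) × 8 = 3.1226
Sum = 2.0000 + 6.5323 + 3.1226 = 11.6548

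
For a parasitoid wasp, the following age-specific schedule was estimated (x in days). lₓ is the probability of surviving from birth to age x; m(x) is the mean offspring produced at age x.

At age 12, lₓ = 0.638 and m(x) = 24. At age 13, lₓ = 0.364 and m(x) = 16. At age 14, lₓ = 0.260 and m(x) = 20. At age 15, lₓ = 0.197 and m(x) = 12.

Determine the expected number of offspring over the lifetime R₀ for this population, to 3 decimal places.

28.700

R₀ = Σ lₓ m(x):
  age 12: 0.638 × 24 = 15.3120
  age 13: 0.364 × 16 = 5.8240
  age 14: 0.260 × 20 = 5.2000
  age 15: 0.197 × 12 = 2.3640
R₀ = 15.3120 + 5.8240 + 5.2000 + 2.3640 = 28.7000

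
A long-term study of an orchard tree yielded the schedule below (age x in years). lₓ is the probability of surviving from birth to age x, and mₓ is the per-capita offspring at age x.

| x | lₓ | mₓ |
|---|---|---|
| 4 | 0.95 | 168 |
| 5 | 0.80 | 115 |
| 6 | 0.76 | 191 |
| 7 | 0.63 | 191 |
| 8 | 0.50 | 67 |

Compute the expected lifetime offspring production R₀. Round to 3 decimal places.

R₀ = Σ lₓ mₓ:
  age 4: 0.95 × 168 = 159.6000
  age 5: 0.80 × 115 = 92.0000
  age 6: 0.76 × 191 = 145.1600
  age 7: 0.63 × 191 = 120.3300
  age 8: 0.50 × 67 = 33.5000
R₀ = 159.6000 + 92.0000 + 145.1600 + 120.3300 + 33.5000 = 550.5900

550.590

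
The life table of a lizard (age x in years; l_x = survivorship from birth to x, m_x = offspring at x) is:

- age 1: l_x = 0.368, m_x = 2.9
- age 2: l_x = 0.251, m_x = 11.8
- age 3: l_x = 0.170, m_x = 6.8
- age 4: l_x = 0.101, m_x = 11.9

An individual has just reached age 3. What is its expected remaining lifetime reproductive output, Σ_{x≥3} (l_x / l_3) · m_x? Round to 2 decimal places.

l_3 = 0.170. Conditional survival from age 3 to x is l_x / l_3.
  x=3: (0.170/0.170) × 6.8 = 6.8000
  x=4: (0.101/0.170) × 11.9 = 7.0700
Sum = 6.8000 + 7.0700 = 13.8700

13.87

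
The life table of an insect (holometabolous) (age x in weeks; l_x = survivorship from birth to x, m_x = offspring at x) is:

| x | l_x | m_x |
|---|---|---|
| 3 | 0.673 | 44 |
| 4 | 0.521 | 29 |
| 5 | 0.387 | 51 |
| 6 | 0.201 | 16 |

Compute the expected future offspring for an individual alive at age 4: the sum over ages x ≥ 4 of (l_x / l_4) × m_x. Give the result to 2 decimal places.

73.06

l_4 = 0.521. Conditional survival from age 4 to x is l_x / l_4.
  x=4: (0.521/0.521) × 29 = 29.0000
  x=5: (0.387/0.521) × 51 = 37.8829
  x=6: (0.201/0.521) × 16 = 6.1727
Sum = 29.0000 + 37.8829 + 6.1727 = 73.0557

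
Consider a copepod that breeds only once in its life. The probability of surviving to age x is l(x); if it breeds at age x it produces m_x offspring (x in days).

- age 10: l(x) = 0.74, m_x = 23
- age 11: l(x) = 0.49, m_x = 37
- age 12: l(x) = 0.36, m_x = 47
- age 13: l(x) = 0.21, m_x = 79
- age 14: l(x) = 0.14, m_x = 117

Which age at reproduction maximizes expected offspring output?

Expected offspring if breeding at age x = l(x) × m_x:
  age 10: 0.74 × 23 = 17.020
  age 11: 0.49 × 37 = 18.130
  age 12: 0.36 × 47 = 16.920
  age 13: 0.21 × 79 = 16.590
  age 14: 0.14 × 117 = 16.380
Maximum at age 11 (18.130).

11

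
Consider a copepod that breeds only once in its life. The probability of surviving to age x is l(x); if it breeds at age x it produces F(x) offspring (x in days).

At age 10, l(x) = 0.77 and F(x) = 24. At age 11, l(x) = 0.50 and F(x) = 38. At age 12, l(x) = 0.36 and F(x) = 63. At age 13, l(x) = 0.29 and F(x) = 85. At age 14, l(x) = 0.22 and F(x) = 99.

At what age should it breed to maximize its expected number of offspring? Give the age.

13

Expected offspring if breeding at age x = l(x) × F(x):
  age 10: 0.77 × 24 = 18.480
  age 11: 0.50 × 38 = 19.000
  age 12: 0.36 × 63 = 22.680
  age 13: 0.29 × 85 = 24.650
  age 14: 0.22 × 99 = 21.780
Maximum at age 13 (24.650).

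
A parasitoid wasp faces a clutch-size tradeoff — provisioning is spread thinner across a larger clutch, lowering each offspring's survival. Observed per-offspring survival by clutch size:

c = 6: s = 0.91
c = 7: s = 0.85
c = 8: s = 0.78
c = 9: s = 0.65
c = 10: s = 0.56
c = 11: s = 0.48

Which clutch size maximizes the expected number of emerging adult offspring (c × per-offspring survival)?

8

Expected emerging adult offspring = c × s(c):
  c=6: 6 × 0.91 = 5.460
  c=7: 7 × 0.85 = 5.950
  c=8: 8 × 0.78 = 6.240
  c=9: 9 × 0.65 = 5.850
  c=10: 10 × 0.56 = 5.600
  c=11: 11 × 0.48 = 5.280
Maximum at c = 8 (6.240 emerging adult offspring).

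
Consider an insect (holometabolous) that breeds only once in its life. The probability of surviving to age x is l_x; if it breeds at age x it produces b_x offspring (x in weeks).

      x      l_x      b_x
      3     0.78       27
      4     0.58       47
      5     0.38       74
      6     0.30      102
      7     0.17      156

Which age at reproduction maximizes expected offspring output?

6

Expected offspring if breeding at age x = l_x × b_x:
  age 3: 0.78 × 27 = 21.060
  age 4: 0.58 × 47 = 27.260
  age 5: 0.38 × 74 = 28.120
  age 6: 0.30 × 102 = 30.600
  age 7: 0.17 × 156 = 26.520
Maximum at age 6 (30.600).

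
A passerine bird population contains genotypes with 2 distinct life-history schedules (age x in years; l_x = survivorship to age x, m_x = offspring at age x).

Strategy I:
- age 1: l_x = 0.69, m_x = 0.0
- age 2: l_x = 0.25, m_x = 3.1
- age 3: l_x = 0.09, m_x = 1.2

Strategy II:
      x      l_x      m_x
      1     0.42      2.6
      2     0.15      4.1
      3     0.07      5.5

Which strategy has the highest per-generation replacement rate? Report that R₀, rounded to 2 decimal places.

Strategy I: R₀ = 0.69×0.0 + 0.25×3.1 + 0.09×1.2 = 0.8830
Strategy II: R₀ = 0.42×2.6 + 0.15×4.1 + 0.07×5.5 = 2.0920
Highest R₀: strategy II with 2.0920.

2.09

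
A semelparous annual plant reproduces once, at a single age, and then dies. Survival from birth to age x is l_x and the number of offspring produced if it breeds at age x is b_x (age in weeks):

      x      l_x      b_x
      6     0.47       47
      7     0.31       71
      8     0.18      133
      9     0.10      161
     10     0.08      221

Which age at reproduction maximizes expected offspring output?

Expected offspring if breeding at age x = l_x × b_x:
  age 6: 0.47 × 47 = 22.090
  age 7: 0.31 × 71 = 22.010
  age 8: 0.18 × 133 = 23.940
  age 9: 0.10 × 161 = 16.100
  age 10: 0.08 × 221 = 17.680
Maximum at age 8 (23.940).

8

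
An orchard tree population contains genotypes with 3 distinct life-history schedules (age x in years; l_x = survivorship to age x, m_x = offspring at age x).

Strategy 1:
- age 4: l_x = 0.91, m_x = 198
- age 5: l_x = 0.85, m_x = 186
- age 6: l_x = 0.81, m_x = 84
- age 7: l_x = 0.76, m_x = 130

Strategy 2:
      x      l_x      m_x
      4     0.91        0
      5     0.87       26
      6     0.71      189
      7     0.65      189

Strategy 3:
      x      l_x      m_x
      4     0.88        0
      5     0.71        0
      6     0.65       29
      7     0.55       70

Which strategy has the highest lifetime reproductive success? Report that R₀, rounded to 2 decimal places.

505.12

Strategy 1: R₀ = 0.91×198 + 0.85×186 + 0.81×84 + 0.76×130 = 505.1200
Strategy 2: R₀ = 0.91×0 + 0.87×26 + 0.71×189 + 0.65×189 = 279.6600
Strategy 3: R₀ = 0.88×0 + 0.71×0 + 0.65×29 + 0.55×70 = 57.3500
Highest R₀: strategy 1 with 505.1200.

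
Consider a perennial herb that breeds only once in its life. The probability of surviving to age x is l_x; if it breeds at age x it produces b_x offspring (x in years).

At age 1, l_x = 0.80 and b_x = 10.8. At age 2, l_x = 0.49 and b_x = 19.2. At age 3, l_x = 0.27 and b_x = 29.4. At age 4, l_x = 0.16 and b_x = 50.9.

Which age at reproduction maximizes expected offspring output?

Expected offspring if breeding at age x = l_x × b_x:
  age 1: 0.80 × 10.8 = 8.640
  age 2: 0.49 × 19.2 = 9.408
  age 3: 0.27 × 29.4 = 7.938
  age 4: 0.16 × 50.9 = 8.144
Maximum at age 2 (9.408).

2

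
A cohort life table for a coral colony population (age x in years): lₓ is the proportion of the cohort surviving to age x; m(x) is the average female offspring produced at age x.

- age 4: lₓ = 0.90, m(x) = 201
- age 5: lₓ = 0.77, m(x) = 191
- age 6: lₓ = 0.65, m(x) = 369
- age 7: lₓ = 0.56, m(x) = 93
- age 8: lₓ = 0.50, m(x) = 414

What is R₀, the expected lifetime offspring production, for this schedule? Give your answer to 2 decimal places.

826.90

R₀ = Σ lₓ m(x):
  age 4: 0.90 × 201 = 180.9000
  age 5: 0.77 × 191 = 147.0700
  age 6: 0.65 × 369 = 239.8500
  age 7: 0.56 × 93 = 52.0800
  age 8: 0.50 × 414 = 207.0000
R₀ = 180.9000 + 147.0700 + 239.8500 + 52.0800 + 207.0000 = 826.9000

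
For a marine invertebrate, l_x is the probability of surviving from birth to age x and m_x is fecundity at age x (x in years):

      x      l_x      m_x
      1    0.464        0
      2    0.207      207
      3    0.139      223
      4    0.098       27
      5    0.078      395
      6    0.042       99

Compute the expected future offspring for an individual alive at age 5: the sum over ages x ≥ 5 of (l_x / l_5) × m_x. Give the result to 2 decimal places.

448.31

l_5 = 0.078. Conditional survival from age 5 to x is l_x / l_5.
  x=5: (0.078/0.078) × 395 = 395.0000
  x=6: (0.042/0.078) × 99 = 53.3077
Sum = 395.0000 + 53.3077 = 448.3077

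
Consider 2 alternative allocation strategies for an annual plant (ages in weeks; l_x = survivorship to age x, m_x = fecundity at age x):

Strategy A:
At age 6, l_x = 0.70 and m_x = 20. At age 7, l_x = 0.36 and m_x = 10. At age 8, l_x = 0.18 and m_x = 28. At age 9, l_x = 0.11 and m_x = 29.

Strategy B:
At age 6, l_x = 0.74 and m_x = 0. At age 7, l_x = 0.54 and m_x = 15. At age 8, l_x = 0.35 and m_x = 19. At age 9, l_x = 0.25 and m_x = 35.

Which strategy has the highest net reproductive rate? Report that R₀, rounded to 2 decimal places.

Strategy A: R₀ = 0.70×20 + 0.36×10 + 0.18×28 + 0.11×29 = 25.8300
Strategy B: R₀ = 0.74×0 + 0.54×15 + 0.35×19 + 0.25×35 = 23.5000
Highest R₀: strategy A with 25.8300.

25.83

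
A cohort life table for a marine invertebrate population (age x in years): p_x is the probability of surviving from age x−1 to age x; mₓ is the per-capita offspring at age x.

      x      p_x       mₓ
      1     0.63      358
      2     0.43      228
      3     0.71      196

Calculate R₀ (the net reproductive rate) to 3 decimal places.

325.004

Survivorship from birth: l_x = p_1·p_2·…·p_x.
  l_1 = 0.63000
  l_2 = 0.27090
  l_3 = 0.19234
R₀ = Σ l_x mₓ:
  age 1: 0.63000 × 358 = 225.5400
  age 2: 0.27090 × 228 = 61.7652
  age 3: 0.19234 × 196 = 37.6986
R₀ = 225.5400 + 61.7652 + 37.6986 = 325.0038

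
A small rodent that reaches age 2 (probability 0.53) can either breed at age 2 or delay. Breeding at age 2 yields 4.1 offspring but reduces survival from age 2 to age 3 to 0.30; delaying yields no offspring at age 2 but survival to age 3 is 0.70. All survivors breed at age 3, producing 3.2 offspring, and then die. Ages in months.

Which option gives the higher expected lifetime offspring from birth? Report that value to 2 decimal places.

2.68

breed at age 2: R₀ = 0.53 × (4.1 + 0.30 × 3.2) = 0.53 × 5.0600 = 2.6818
delay to age 3: R₀ = 0.53 × (0.70 × 3.2) = 0.53 × 2.2400 = 1.1872
Higher: breed at age 2 (2.6818).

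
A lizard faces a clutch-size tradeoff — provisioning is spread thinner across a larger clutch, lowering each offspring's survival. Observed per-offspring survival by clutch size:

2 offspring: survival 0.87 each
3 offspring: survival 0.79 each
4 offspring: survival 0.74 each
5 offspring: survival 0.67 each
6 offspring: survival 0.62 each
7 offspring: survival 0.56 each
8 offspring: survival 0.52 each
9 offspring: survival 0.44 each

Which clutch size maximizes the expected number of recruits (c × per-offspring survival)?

8

Expected recruits = c × s(c):
  c=2: 2 × 0.87 = 1.740
  c=3: 3 × 0.79 = 2.370
  c=4: 4 × 0.74 = 2.960
  c=5: 5 × 0.67 = 3.350
  c=6: 6 × 0.62 = 3.720
  c=7: 7 × 0.56 = 3.920
  c=8: 8 × 0.52 = 4.160
  c=9: 9 × 0.44 = 3.960
Maximum at c = 8 (4.160 recruits).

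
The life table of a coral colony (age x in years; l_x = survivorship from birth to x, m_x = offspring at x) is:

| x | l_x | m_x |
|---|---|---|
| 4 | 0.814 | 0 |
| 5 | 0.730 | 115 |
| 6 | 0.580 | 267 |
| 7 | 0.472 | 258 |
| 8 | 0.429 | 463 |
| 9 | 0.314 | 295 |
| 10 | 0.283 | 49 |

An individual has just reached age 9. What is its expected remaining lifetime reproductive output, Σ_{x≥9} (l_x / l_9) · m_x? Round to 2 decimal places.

339.16

l_9 = 0.314. Conditional survival from age 9 to x is l_x / l_9.
  x=9: (0.314/0.314) × 295 = 295.0000
  x=10: (0.283/0.314) × 49 = 44.1624
Sum = 295.0000 + 44.1624 = 339.1624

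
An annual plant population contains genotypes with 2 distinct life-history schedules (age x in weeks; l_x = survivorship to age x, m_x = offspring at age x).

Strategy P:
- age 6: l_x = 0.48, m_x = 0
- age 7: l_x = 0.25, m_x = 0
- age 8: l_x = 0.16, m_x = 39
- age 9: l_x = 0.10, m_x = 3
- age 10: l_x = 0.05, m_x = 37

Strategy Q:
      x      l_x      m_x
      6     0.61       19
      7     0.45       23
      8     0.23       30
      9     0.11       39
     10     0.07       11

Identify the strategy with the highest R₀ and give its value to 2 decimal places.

Strategy P: R₀ = 0.48×0 + 0.25×0 + 0.16×39 + 0.10×3 + 0.05×37 = 8.3900
Strategy Q: R₀ = 0.61×19 + 0.45×23 + 0.23×30 + 0.11×39 + 0.07×11 = 33.9000
Highest R₀: strategy Q with 33.9000.

33.90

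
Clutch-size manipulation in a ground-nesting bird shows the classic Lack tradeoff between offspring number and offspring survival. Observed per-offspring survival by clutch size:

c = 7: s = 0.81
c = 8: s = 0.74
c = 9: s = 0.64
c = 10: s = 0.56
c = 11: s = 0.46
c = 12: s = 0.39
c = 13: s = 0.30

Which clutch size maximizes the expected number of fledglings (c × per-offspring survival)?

Expected fledglings = c × s(c):
  c=7: 7 × 0.81 = 5.670
  c=8: 8 × 0.74 = 5.920
  c=9: 9 × 0.64 = 5.760
  c=10: 10 × 0.56 = 5.600
  c=11: 11 × 0.46 = 5.060
  c=12: 12 × 0.39 = 4.680
  c=13: 13 × 0.30 = 3.900
Maximum at c = 8 (5.920 fledglings).

8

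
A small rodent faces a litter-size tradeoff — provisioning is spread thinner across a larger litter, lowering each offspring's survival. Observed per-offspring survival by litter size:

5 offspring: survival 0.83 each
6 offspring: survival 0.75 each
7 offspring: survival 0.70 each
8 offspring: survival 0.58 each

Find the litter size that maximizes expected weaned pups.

Expected weaned pups = c × s(c):
  c=5: 5 × 0.83 = 4.150
  c=6: 6 × 0.75 = 4.500
  c=7: 7 × 0.70 = 4.900
  c=8: 8 × 0.58 = 4.640
Maximum at c = 7 (4.900 weaned pups).

7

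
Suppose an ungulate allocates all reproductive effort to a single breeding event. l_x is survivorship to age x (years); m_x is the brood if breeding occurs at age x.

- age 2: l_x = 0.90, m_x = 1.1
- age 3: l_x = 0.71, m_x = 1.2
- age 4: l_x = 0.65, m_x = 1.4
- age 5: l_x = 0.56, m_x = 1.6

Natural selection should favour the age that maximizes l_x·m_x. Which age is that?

Expected offspring if breeding at age x = l_x × m_x:
  age 2: 0.90 × 1.1 = 0.990
  age 3: 0.71 × 1.2 = 0.852
  age 4: 0.65 × 1.4 = 0.910
  age 5: 0.56 × 1.6 = 0.896
Maximum at age 2 (0.990).

2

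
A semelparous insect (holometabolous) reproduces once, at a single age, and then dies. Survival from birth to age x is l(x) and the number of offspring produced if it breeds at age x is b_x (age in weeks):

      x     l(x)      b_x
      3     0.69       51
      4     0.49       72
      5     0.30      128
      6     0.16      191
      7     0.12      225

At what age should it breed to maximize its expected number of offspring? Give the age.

5

Expected offspring if breeding at age x = l(x) × b_x:
  age 3: 0.69 × 51 = 35.190
  age 4: 0.49 × 72 = 35.280
  age 5: 0.30 × 128 = 38.400
  age 6: 0.16 × 191 = 30.560
  age 7: 0.12 × 225 = 27.000
Maximum at age 5 (38.400).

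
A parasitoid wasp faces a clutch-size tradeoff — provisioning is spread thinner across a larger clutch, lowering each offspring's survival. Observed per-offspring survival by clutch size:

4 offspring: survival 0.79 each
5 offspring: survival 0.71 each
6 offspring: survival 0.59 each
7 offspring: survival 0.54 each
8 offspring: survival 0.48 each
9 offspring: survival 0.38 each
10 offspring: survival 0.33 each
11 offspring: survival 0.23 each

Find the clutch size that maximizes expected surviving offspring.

Expected surviving offspring = c × s(c):
  c=4: 4 × 0.79 = 3.160
  c=5: 5 × 0.71 = 3.550
  c=6: 6 × 0.59 = 3.540
  c=7: 7 × 0.54 = 3.780
  c=8: 8 × 0.48 = 3.840
  c=9: 9 × 0.38 = 3.420
  c=10: 10 × 0.33 = 3.300
  c=11: 11 × 0.23 = 2.530
Maximum at c = 8 (3.840 surviving offspring).

8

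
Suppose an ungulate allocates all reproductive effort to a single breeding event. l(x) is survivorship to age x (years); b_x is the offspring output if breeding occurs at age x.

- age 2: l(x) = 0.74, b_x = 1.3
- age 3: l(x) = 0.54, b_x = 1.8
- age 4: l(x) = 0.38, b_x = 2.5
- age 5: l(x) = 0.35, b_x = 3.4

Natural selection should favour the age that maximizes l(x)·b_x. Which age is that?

5

Expected offspring if breeding at age x = l(x) × b_x:
  age 2: 0.74 × 1.3 = 0.962
  age 3: 0.54 × 1.8 = 0.972
  age 4: 0.38 × 2.5 = 0.950
  age 5: 0.35 × 3.4 = 1.190
Maximum at age 5 (1.190).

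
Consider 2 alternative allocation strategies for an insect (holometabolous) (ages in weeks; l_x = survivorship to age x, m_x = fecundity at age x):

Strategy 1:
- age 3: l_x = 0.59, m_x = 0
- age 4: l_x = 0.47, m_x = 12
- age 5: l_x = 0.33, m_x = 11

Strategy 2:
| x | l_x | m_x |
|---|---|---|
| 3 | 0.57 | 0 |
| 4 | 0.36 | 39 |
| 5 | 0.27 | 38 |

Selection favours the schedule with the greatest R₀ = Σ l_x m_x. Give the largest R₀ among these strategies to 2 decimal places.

Strategy 1: R₀ = 0.59×0 + 0.47×12 + 0.33×11 = 9.2700
Strategy 2: R₀ = 0.57×0 + 0.36×39 + 0.27×38 = 24.3000
Highest R₀: strategy 2 with 24.3000.

24.30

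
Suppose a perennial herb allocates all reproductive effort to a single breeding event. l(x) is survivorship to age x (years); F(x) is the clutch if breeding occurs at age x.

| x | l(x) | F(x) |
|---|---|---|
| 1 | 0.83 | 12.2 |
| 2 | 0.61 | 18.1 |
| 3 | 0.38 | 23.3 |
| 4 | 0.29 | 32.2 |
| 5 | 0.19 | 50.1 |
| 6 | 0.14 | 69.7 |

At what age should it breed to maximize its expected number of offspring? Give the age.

Expected offspring if breeding at age x = l(x) × F(x):
  age 1: 0.83 × 12.2 = 10.126
  age 2: 0.61 × 18.1 = 11.041
  age 3: 0.38 × 23.3 = 8.854
  age 4: 0.29 × 32.2 = 9.338
  age 5: 0.19 × 50.1 = 9.519
  age 6: 0.14 × 69.7 = 9.758
Maximum at age 2 (11.041).

2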